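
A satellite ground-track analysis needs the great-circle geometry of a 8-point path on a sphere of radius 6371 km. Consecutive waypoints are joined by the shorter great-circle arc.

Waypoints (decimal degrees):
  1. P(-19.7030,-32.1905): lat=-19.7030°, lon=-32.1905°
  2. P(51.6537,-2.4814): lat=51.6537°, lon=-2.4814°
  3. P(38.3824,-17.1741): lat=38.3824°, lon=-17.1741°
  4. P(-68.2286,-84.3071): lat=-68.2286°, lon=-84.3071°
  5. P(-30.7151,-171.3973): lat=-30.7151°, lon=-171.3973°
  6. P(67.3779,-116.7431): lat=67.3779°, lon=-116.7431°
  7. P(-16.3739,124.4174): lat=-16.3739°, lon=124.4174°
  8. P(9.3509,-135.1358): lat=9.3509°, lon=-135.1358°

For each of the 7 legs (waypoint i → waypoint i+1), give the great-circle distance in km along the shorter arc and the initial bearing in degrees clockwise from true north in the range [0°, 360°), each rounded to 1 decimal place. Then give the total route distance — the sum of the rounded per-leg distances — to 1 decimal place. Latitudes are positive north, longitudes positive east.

Leg 1: dist=8444.4 km, bearing=18.5°
Leg 2: dist=1866.5 km, bearing=223.5°
Leg 3: dist=13079.0 km, bearing=202.7°
Leg 4: dist=6741.2 km, bearing=260.2°
Leg 5: dist=11816.7 km, bearing=19.1°
Leg 6: dist=12897.6 km, bearing=290.8°
Leg 7: dist=11404.1 km, bearing=83.8°
Total: 66249.5 km

Leg 1: φ1=-0.3438822, φ2=0.9015271, Δφ=1.2454094, Δλ=0.5185216 rad; a=sin²(Δφ/2)+cosφ1·cosφ2·sin²(Δλ/2)=0.3785507320; c=2·atan2(√a, √(1-a))=1.325443566; dist=6371·c=8444.401 ≈ 8444.4 km; running total=8444.4 km
Leg 1 bearing: y=sinΔλ·cosφ2=0.30747459, x=cosφ1·sinφ2-sinφ1·cosφ2·cosΔλ=0.92003243; θ=atan2(y, x)=18.4796° ≈ 18.5°
Leg 2: φ1=0.9015271, φ2=0.6698993, Δφ=-0.2316279, Δλ=-0.2564360 rad; a=sin²(Δφ/2)+cosφ1·cosφ2·sin²(Δλ/2)=0.0213045167; c=2·atan2(√a, √(1-a))=0.292967942; dist=6371·c=1866.499 ≈ 1866.5 km; running total=10310.9 km
Leg 2 bearing: y=sinΔλ·cosφ2=-0.19882024, x=cosφ1·sinφ2-sinφ1·cosφ2·cosΔλ=-0.20945894; θ=atan2(y, x)=-136.4926° <0 so +360° → 223.5074° ≈ 223.5°
Leg 3: φ1=0.6698993, φ2=-1.1908137, Δφ=-1.8607130, Δλ=-1.1716919 rad; a=sin²(Δφ/2)+cosφ1·cosφ2·sin²(Δλ/2)=0.7318182109; c=2·atan2(√a, √(1-a))=2.052891334; dist=6371·c=13078.971 ≈ 13079.0 km; running total=23389.9 km
Leg 3 bearing: y=sinΔλ·cosφ2=-0.34175472, x=cosφ1·sinφ2-sinφ1·cosφ2·cosΔλ=-0.81746253; θ=atan2(y, x)=-157.3118° <0 so +360° → 202.6882° ≈ 202.7°
Leg 4: φ1=-1.1908137, φ2=-0.5360796, Δφ=0.6547341, Δλ=-1.5200107 rad; a=sin²(Δφ/2)+cosφ1·cosφ2·sin²(Δλ/2)=0.2547379659; c=2·atan2(√a, √(1-a))=1.058105285; dist=6371·c=6741.189 ≈ 6741.2 km; running total=30131.1 km
Leg 4 bearing: y=sinΔλ·cosφ2=-0.85860925, x=cosφ1·sinφ2-sinφ1·cosφ2·cosΔλ=-0.14891709; θ=atan2(y, x)=-99.8395° <0 so +360° → 260.1605° ≈ 260.2°
Leg 5: φ1=-0.5360796, φ2=1.1759662, Δφ=1.7120458, Δλ=0.9538957 rad; a=sin²(Δφ/2)+cosφ1·cosφ2·sin²(Δλ/2)=0.6400817695; c=2·atan2(√a, √(1-a))=1.854760793; dist=6371·c=11816.681 ≈ 11816.7 km; running total=41947.8 km
Leg 5 bearing: y=sinΔλ·cosφ2=0.31375068, x=cosφ1·sinφ2-sinφ1·cosφ2·cosΔλ=0.90723145; θ=atan2(y, x)=19.0771° ≈ 19.1°
Leg 6: φ1=1.1759662, φ2=-0.2857785, Δφ=-1.4617447, Δλ=4.2090448 rad; a=sin²(Δφ/2)+cosφ1·cosφ2·sin²(Δλ/2)=0.7191148896; c=2·atan2(√a, √(1-a))=2.024424652; dist=6371·c=12897.609 ≈ 12897.6 km; running total=54845.4 km
Leg 6 bearing: y=sinΔλ·cosφ2=-0.84044701, x=cosφ1·sinφ2-sinφ1·cosφ2·cosΔλ=0.31875301; θ=atan2(y, x)=-69.2300° <0 so +360° → 290.7700° ≈ 290.8°
Leg 7: φ1=-0.2857785, φ2=0.1632040, Δφ=0.4489825, Δλ=-4.5300579 rad; a=sin²(Δφ/2)+cosφ1·cosφ2·sin²(Δλ/2)=0.6087303583; c=2·atan2(√a, √(1-a))=1.790008499; dist=6371·c=11404.144 ≈ 11404.1 km; running total=66249.5 km
Leg 7 bearing: y=sinΔλ·cosφ2=0.97035572, x=cosφ1·sinφ2-sinφ1·cosφ2·cosΔλ=0.10545428; θ=atan2(y, x)=83.7977° ≈ 83.8°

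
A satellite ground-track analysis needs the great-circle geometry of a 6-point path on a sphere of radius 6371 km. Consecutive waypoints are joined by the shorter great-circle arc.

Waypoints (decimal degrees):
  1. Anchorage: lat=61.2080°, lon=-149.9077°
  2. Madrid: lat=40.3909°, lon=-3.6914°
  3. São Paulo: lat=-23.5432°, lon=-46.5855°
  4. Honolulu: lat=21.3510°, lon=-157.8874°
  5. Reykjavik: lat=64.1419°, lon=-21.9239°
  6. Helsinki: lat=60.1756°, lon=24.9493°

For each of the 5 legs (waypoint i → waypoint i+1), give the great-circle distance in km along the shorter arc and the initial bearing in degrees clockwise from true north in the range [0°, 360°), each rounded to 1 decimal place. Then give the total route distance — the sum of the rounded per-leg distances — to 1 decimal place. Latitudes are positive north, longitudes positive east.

Leg 1: φ1=1.0682811, φ2=0.7049542, Δφ=-0.3633269, Δλ=2.5519559 rad; a=sin²(Δφ/2)+cosφ1·cosφ2·sin²(Δλ/2)=0.3684994575; c=2·atan2(√a, √(1-a))=1.304664845; dist=6371·c=8312.020 ≈ 8312.0 km; running total=8312.0 km
Leg 1 bearing: y=sinΔλ·cosφ2=0.42351761, x=cosφ1·sinφ2-sinφ1·cosφ2·cosΔλ=0.86686981; θ=atan2(y, x)=26.0383° ≈ 26.0°
Leg 2: φ1=0.7049542, φ2=-0.4109064, Δφ=-1.1158605, Δλ=-0.7486433 rad; a=sin²(Δφ/2)+cosφ1·cosφ2·sin²(Δλ/2)=0.3736480517; c=2·atan2(√a, √(1-a))=1.315322488; dist=6371·c=8379.920 ≈ 8379.9 km; running total=16691.9 km
Leg 2 bearing: y=sinΔλ·cosφ2=-0.62398794, x=cosφ1·sinφ2-sinφ1·cosφ2·cosΔλ=-0.73944560; θ=atan2(y, x)=-139.8403° <0 so +360° → 220.1597° ≈ 220.2°
Leg 3: φ1=-0.4109064, φ2=0.3726452, Δφ=0.7835516, Δλ=-1.9425846 rad; a=sin²(Δφ/2)+cosφ1·cosφ2·sin²(Δλ/2)=0.7278065639; c=2·atan2(√a, √(1-a))=2.043857190; dist=6371·c=13021.414 ≈ 13021.4 km; running total=29713.3 km
Leg 3 bearing: y=sinΔλ·cosφ2=-0.86773573, x=cosφ1·sinφ2-sinφ1·cosφ2·cosΔλ=0.19862371; θ=atan2(y, x)=-77.1072° <0 so +360° → 282.8928° ≈ 282.9°
Leg 4: φ1=0.3726452, φ2=1.1194873, Δφ=0.7468421, Δλ=2.3730107 rad; a=sin²(Δφ/2)+cosφ1·cosφ2·sin²(Δλ/2)=0.4821978884; c=2·atan2(√a, √(1-a))=1.535184577; dist=6371·c=9780.661 ≈ 9780.7 km; running total=39494.0 km
Leg 4 bearing: y=sinΔλ·cosφ2=0.30317077, x=cosφ1·sinφ2-sinφ1·cosφ2·cosΔλ=0.95227088; θ=atan2(y, x)=17.6597° ≈ 17.7°
Leg 5: φ1=1.1194873, φ2=1.0502623, Δφ=-0.0692250, Δλ=0.8180917 rad; a=sin²(Δφ/2)+cosφ1·cosφ2·sin²(Δλ/2)=0.0355115761; c=2·atan2(√a, √(1-a))=0.379157388; dist=6371·c=2415.612 ≈ 2415.6 km; running total=41909.6 km
Leg 5 bearing: y=sinΔλ·cosφ2=0.36298244, x=cosφ1·sinφ2-sinφ1·cosφ2·cosΔλ=0.07242763; θ=atan2(y, x)=78.7157° ≈ 78.7°

Leg 1: dist=8312.0 km, bearing=26.0°
Leg 2: dist=8379.9 km, bearing=220.2°
Leg 3: dist=13021.4 km, bearing=282.9°
Leg 4: dist=9780.7 km, bearing=17.7°
Leg 5: dist=2415.6 km, bearing=78.7°
Total: 41909.6 km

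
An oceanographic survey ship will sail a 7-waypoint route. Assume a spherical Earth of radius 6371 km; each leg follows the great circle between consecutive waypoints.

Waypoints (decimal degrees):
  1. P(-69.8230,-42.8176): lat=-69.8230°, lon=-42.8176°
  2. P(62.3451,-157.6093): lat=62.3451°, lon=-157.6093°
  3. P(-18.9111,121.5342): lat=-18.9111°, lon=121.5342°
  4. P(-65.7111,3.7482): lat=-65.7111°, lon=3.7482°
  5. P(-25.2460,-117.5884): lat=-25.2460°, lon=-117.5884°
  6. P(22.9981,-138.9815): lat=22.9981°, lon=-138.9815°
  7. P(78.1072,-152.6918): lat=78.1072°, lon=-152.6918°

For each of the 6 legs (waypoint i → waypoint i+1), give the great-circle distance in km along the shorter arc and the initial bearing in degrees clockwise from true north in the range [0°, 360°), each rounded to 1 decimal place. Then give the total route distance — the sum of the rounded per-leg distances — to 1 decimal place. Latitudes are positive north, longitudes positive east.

Leg 1: dist=17120.2 km, bearing=286.3°
Leg 2: dist=11403.1 km, bearing=253.1°
Leg 3: dist=9279.6 km, bearing=201.5°
Leg 4: dist=8755.5 km, bearing=232.0°
Leg 5: dist=5839.1 km, bearing=335.0°
Leg 6: dist=6169.7 km, bearing=356.6°
Total: 58567.2 km

Leg 1: φ1=-1.2186412, φ2=1.0881273, Δφ=2.3067685, Δλ=-2.0034931 rad; a=sin²(Δφ/2)+cosφ1·cosφ2·sin²(Δλ/2)=0.9492660518; c=2·atan2(√a, √(1-a))=2.687209877; dist=6371·c=17120.214 ≈ 17120.2 km; running total=17120.2 km
Leg 1 bearing: y=sinΔλ·cosφ2=-0.42136855, x=cosφ1·sinφ2-sinφ1·cosφ2·cosΔλ=0.12283568; θ=atan2(y, x)=-73.7478° <0 so +360° → 286.2522° ≈ 286.3°
Leg 2: φ1=1.0881273, φ2=-0.3300610, Δφ=-1.4181882, Δλ=4.8719732 rad; a=sin²(Δφ/2)+cosφ1·cosφ2·sin²(Δλ/2)=0.6086500790; c=2·atan2(√a, √(1-a))=1.789844007; dist=6371·c=11403.096 ≈ 11403.1 km; running total=28523.3 km
Leg 2 bearing: y=sinΔλ·cosφ2=-0.93400190, x=cosφ1·sinφ2-sinφ1·cosφ2·cosΔλ=-0.28358613; θ=atan2(y, x)=-106.8896° <0 so +360° → 253.1104° ≈ 253.1°
Leg 3: φ1=-0.3300610, φ2=-1.1468751, Δφ=-0.8168141, Δλ=-2.0557535 rad; a=sin²(Δφ/2)+cosφ1·cosφ2·sin²(Δλ/2)=0.4429954509; c=2·atan2(√a, √(1-a))=1.456538790; dist=6371·c=9279.609 ≈ 9279.6 km; running total=37802.9 km
Leg 3 bearing: y=sinΔλ·cosφ2=-0.36390844, x=cosφ1·sinφ2-sinφ1·cosφ2·cosΔλ=-0.92443094; θ=atan2(y, x)=-158.5126° <0 so +360° → 201.4874° ≈ 201.5°
Leg 4: φ1=-1.1468751, φ2=-0.4406258, Δφ=0.7062492, Δλ=-2.1177232 rad; a=sin²(Δφ/2)+cosφ1·cosφ2·sin²(Δλ/2)=0.4023684569; c=2·atan2(√a, √(1-a))=1.374270634; dist=6371·c=8755.478 ≈ 8755.5 km; running total=46558.4 km
Leg 4 bearing: y=sinΔλ·cosφ2=-0.77254481, x=cosφ1·sinφ2-sinφ1·cosφ2·cosΔλ=-0.60419107; θ=atan2(y, x)=-128.0282° <0 so +360° → 231.9718° ≈ 232.0°
Leg 5: φ1=-0.4406258, φ2=0.4013926, Δφ=0.8420184, Δλ=-0.3733800 rad; a=sin²(Δφ/2)+cosφ1·cosφ2·sin²(Δλ/2)=0.1957037401; c=2·atan2(√a, √(1-a))=0.916510745; dist=6371·c=5839.090 ≈ 5839.1 km; running total=52397.5 km
Leg 5 bearing: y=sinΔλ·cosφ2=-0.33577236, x=cosφ1·sinφ2-sinφ1·cosφ2·cosΔλ=0.71893815; θ=atan2(y, x)=-25.0344° <0 so +360° → 334.9656° ≈ 335.0°
Leg 6: φ1=0.4013926, φ2=1.3632278, Δφ=0.9618352, Δλ=-0.2392899 rad; a=sin²(Δφ/2)+cosφ1·cosφ2·sin²(Δλ/2)=0.2166948234; c=2·atan2(√a, √(1-a))=0.968410038; dist=6371·c=6169.740 ≈ 6169.7 km; running total=58567.2 km
Leg 6 bearing: y=sinΔλ·cosφ2=-0.04884389, x=cosφ1·sinφ2-sinφ1·cosφ2·cosΔλ=0.82253692; θ=atan2(y, x)=-3.3983° <0 so +360° → 356.6017° ≈ 356.6°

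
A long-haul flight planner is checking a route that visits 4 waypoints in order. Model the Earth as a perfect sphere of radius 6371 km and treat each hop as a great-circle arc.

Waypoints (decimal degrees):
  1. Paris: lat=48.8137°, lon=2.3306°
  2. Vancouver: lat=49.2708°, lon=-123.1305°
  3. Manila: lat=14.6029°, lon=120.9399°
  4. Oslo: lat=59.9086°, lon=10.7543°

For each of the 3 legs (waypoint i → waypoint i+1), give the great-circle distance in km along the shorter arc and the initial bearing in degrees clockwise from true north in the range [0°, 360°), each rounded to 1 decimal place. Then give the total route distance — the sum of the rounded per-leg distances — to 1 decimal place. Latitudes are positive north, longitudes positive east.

Leg 1: φ1=0.8519598, φ2=0.8599377, Δφ=0.0079779, Δλ=-2.1897093 rad; a=sin²(Δφ/2)+cosφ1·cosφ2·sin²(Δλ/2)=0.3394853934; c=2·atan2(√a, √(1-a))=1.243980305; dist=6371·c=7925.399 ≈ 7925.4 km; running total=7925.4 km
Leg 1 bearing: y=sinΔλ·cosφ2=-0.53145504, x=cosφ1·sinφ2-sinφ1·cosφ2·cosΔλ=0.78389782; θ=atan2(y, x)=-34.1359° <0 so +360° → 325.8641° ≈ 325.9°
Leg 2: φ1=0.8599377, φ2=0.2548687, Δφ=-0.6050690, Δλ=4.2598321 rad; a=sin²(Δφ/2)+cosφ1·cosφ2·sin²(Δλ/2)=0.5425186932; c=2·atan2(√a, √(1-a))=1.655936537; dist=6371·c=10549.972 ≈ 10550.0 km; running total=18475.4 km
Leg 2 bearing: y=sinΔλ·cosφ2=-0.87028035, x=cosφ1·sinφ2-sinφ1·cosφ2·cosΔλ=0.48516055; θ=atan2(y, x)=-60.8614° <0 so +360° → 299.1386° ≈ 299.1°
Leg 3: φ1=0.2548687, φ2=1.0456023, Δφ=0.7907336, Δλ=-1.9231015 rad; a=sin²(Δφ/2)+cosφ1·cosφ2·sin²(Δλ/2)=0.4746396824; c=2·atan2(√a, √(1-a))=1.520053919; dist=6371·c=9684.264 ≈ 9684.3 km; running total=28159.7 km
Leg 3 bearing: y=sinΔλ·cosφ2=-0.47058595, x=cosφ1·sinφ2-sinφ1·cosφ2·cosΔλ=0.88089516; θ=atan2(y, x)=-28.1117° <0 so +360° → 331.8883° ≈ 331.9°

Leg 1: dist=7925.4 km, bearing=325.9°
Leg 2: dist=10550.0 km, bearing=299.1°
Leg 3: dist=9684.3 km, bearing=331.9°
Total: 28159.7 km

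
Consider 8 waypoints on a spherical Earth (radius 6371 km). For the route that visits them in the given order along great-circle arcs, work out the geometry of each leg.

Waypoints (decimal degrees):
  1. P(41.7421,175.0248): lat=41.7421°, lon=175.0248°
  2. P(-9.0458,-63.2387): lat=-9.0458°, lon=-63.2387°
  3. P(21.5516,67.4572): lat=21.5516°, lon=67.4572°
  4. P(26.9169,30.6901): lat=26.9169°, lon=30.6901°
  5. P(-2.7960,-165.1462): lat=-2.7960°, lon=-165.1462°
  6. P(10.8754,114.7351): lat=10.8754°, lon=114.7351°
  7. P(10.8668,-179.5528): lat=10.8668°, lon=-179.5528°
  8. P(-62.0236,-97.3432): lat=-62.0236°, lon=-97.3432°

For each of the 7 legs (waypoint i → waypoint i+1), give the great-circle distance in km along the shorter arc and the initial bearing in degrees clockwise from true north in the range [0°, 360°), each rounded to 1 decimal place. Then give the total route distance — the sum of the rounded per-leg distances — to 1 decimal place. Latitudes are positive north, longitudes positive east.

Leg 1: dist=13286.7 km, bearing=74.8°
Leg 2: dist=14571.7 km, bearing=69.2°
Leg 3: dist=3762.3 km, bearing=286.6°
Leg 4: dist=16846.9 km, bearing=34.8°
Leg 5: dist=8989.5 km, bearing=281.5°
Leg 6: dist=7159.7 km, bearing=83.1°
Leg 7: dist=10671.6 km, bearing=152.1°
Total: 75288.4 km

Leg 1: φ1=0.7285371, φ2=-0.1578790, Δφ=-0.8864161, Δλ=-4.1584826 rad; a=sin²(Δφ/2)+cosφ1·cosφ2·sin²(Δλ/2)=0.7461398002; c=2·atan2(√a, √(1-a))=2.085503061; dist=6371·c=13286.740 ≈ 13286.7 km; running total=13286.7 km
Leg 1 bearing: y=sinΔλ·cosφ2=0.83989880, x=cosφ1·sinφ2-sinφ1·cosφ2·cosΔλ=0.22854060; θ=atan2(y, x)=74.7781° ≈ 74.8°
Leg 2: φ1=-0.1578790, φ2=0.3761464, Δφ=0.5340254, Δλ=2.2810738 rad; a=sin²(Δφ/2)+cosφ1·cosφ2·sin²(Δλ/2)=0.8283349110; c=2·atan2(√a, √(1-a))=2.287190914; dist=6371·c=14571.693 ≈ 14571.7 km; running total=27858.4 km
Leg 2 bearing: y=sinΔλ·cosφ2=0.70517438, x=cosφ1·sinφ2-sinφ1·cosφ2·cosΔλ=0.26742071; θ=atan2(y, x)=69.2320° ≈ 69.2°
Leg 3: φ1=0.3761464, φ2=0.4697885, Δφ=0.0936422, Δλ=-0.6417070 rad; a=sin²(Δφ/2)+cosφ1·cosφ2·sin²(Δλ/2)=0.0846772880; c=2·atan2(√a, √(1-a))=0.590530480; dist=6371·c=3762.270 ≈ 3762.3 km; running total=31620.7 km
Leg 3 bearing: y=sinΔλ·cosφ2=-0.53371774, x=cosφ1·sinφ2-sinφ1·cosφ2·cosΔλ=0.15866177; θ=atan2(y, x)=-73.4440° <0 so +360° → 286.5560° ≈ 286.6°
Leg 4: φ1=0.4697885, φ2=-0.0487994, Δφ=-0.5185879, Δλ=-3.4179882 rad; a=sin²(Δφ/2)+cosφ1·cosφ2·sin²(Δλ/2)=0.9394413060; c=2·atan2(√a, √(1-a))=2.644311103; dist=6371·c=16846.906 ≈ 16846.9 km; running total=48467.6 km
Leg 4 bearing: y=sinΔλ·cosφ2=0.27256495, x=cosφ1·sinφ2-sinφ1·cosφ2·cosΔλ=0.39150186; θ=atan2(y, x)=34.8458° ≈ 34.8°
Leg 5: φ1=-0.0487994, φ2=0.1898115, Δφ=0.2386109, Δλ=4.8848502 rad; a=sin²(Δφ/2)+cosφ1·cosφ2·sin²(Δλ/2)=0.4204393342; c=2·atan2(√a, √(1-a))=1.410995746; dist=6371·c=8989.454 ≈ 8989.5 km; running total=57457.1 km
Leg 5 bearing: y=sinΔλ·cosφ2=-0.96747163, x=cosφ1·sinφ2-sinφ1·cosφ2·cosΔλ=0.19666989; θ=atan2(y, x)=-78.5094° <0 so +360° → 281.4906° ≈ 281.5°
Leg 6: φ1=0.1898115, φ2=0.1896614, Δφ=-0.0001501, Δλ=-5.1362928 rad; a=sin²(Δφ/2)+cosφ1·cosφ2·sin²(Δλ/2)=0.2838694247; c=2·atan2(√a, √(1-a))=1.123797534; dist=6371·c=7159.714 ≈ 7159.7 km; running total=64616.8 km
Leg 6 bearing: y=sinΔλ·cosφ2=0.89514543, x=cosφ1·sinφ2-sinφ1·cosφ2·cosΔλ=0.10892639; θ=atan2(y, x)=83.0620° ≈ 83.1°
Leg 7: φ1=0.1896614, φ2=-1.0825160, Δφ=-1.2721775, Δλ=1.4348282 rad; a=sin²(Δφ/2)+cosφ1·cosφ2·sin²(Δλ/2)=0.5520241314; c=2·atan2(√a, √(1-a))=1.675033249; dist=6371·c=10671.637 ≈ 10671.6 km; running total=75288.4 km
Leg 7 bearing: y=sinΔλ·cosφ2=0.46477824, x=cosφ1·sinφ2-sinφ1·cosφ2·cosΔλ=-0.87929241; θ=atan2(y, x)=152.1399° ≈ 152.1°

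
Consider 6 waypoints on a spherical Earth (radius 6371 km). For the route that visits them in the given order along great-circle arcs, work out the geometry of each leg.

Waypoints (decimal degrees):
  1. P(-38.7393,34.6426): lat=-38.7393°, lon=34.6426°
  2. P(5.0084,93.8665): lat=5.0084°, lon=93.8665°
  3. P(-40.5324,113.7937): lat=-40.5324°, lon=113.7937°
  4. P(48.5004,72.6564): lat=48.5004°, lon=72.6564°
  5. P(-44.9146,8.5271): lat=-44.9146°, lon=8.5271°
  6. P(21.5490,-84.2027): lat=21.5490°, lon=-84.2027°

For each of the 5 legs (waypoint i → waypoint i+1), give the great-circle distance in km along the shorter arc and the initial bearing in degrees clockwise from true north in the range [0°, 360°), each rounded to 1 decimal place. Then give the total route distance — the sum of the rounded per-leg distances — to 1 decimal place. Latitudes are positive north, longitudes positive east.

Leg 1: φ1=-0.6761283, φ2=0.0874131, Δφ=0.7635414, Δλ=1.0336521 rad; a=sin²(Δφ/2)+cosφ1·cosφ2·sin²(Δλ/2)=0.3285203795; c=2·atan2(√a, √(1-a))=1.220730928; dist=6371·c=7777.277 ≈ 7777.3 km; running total=7777.3 km
Leg 1 bearing: y=sinΔλ·cosφ2=0.85589301, x=cosφ1·sinφ2-sinφ1·cosφ2·cosΔλ=0.38707378; θ=atan2(y, x)=65.6654° ≈ 65.7°
Leg 2: φ1=0.0874131, φ2=-0.7074238, Δφ=-0.7948369, Δλ=0.3477953 rad; a=sin²(Δφ/2)+cosφ1·cosφ2·sin²(Δλ/2)=0.1724656448; c=2·atan2(√a, √(1-a))=0.856522771; dist=6371·c=5456.907 ≈ 5456.9 km; running total=13234.2 km
Leg 2 bearing: y=sinΔλ·cosφ2=0.25904083, x=cosφ1·sinφ2-sinφ1·cosφ2·cosΔλ=-0.70977661; θ=atan2(y, x)=159.9499° ≈ 159.9°
Leg 3: φ1=-0.7074238, φ2=0.8464917, Δφ=1.5539155, Δλ=-0.7179813 rad; a=sin²(Δφ/2)+cosφ1·cosφ2·sin²(Δλ/2)=0.5537221101; c=2·atan2(√a, √(1-a))=1.678448356; dist=6371·c=10693.394 ≈ 10693.4 km; running total=23927.6 km
Leg 3 bearing: y=sinΔλ·cosφ2=-0.43591155, x=cosφ1·sinφ2-sinφ1·cosφ2·cosΔλ=0.89355294; θ=atan2(y, x)=-26.0050° <0 so +360° → 333.9950° ≈ 334.0°
Leg 4: φ1=0.8464917, φ2=-0.7839077, Δφ=-1.6303993, Δλ=-1.1192674 rad; a=sin²(Δφ/2)+cosφ1·cosφ2·sin²(Δλ/2)=0.6620285940; c=2·atan2(√a, √(1-a))=1.900811294; dist=6371·c=12110.069 ≈ 12110.1 km; running total=36037.7 km
Leg 4 bearing: y=sinΔλ·cosφ2=-0.63718889, x=cosφ1·sinφ2-sinφ1·cosφ2·cosΔλ=-0.69926909; θ=atan2(y, x)=-137.6596° <0 so +360° → 222.3404° ≈ 222.3°
Leg 5: φ1=-0.7839077, φ2=0.3761010, Δφ=1.1600087, Δλ=-1.6184403 rad; a=sin²(Δφ/2)+cosφ1·cosφ2·sin²(Δλ/2)=0.6453500431; c=2·atan2(√a, √(1-a))=1.865754768; dist=6371·c=11886.724 ≈ 11886.7 km; running total=47924.4 km
Leg 5 bearing: y=sinΔλ·cosφ2=-0.92904835, x=cosφ1·sinφ2-sinφ1·cosφ2·cosΔλ=0.22882882; θ=atan2(y, x)=-76.1632° <0 so +360° → 283.8368° ≈ 283.8°

Leg 1: dist=7777.3 km, bearing=65.7°
Leg 2: dist=5456.9 km, bearing=159.9°
Leg 3: dist=10693.4 km, bearing=334.0°
Leg 4: dist=12110.1 km, bearing=222.3°
Leg 5: dist=11886.7 km, bearing=283.8°
Total: 47924.4 km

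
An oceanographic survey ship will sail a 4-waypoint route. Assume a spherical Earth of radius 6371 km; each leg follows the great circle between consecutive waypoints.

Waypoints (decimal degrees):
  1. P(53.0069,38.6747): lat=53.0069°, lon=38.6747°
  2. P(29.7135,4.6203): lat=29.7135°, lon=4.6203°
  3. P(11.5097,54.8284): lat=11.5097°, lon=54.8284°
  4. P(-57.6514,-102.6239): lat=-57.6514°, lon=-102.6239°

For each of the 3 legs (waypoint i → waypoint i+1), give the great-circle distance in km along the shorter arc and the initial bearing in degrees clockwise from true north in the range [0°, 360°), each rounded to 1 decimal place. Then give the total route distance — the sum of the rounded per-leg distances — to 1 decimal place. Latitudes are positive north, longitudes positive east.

Leg 1: dist=3782.5 km, bearing=240.4°
Leg 2: dist=5553.2 km, bearing=100.4°
Leg 3: dist=14539.1 km, bearing=195.7°
Total: 23874.8 km

Leg 1: φ1=0.9251449, φ2=0.5185984, Δφ=-0.4065465, Δλ=-0.5943614 rad; a=sin²(Δφ/2)+cosφ1·cosφ2·sin²(Δλ/2)=0.0855654876; c=2·atan2(√a, √(1-a))=0.593713291; dist=6371·c=3782.547 ≈ 3782.5 km; running total=3782.5 km
Leg 1 bearing: y=sinΔλ·cosφ2=-0.48635071, x=cosφ1·sinφ2-sinφ1·cosφ2·cosΔλ=-0.27647627; θ=atan2(y, x)=-119.6170° <0 so +360° → 240.3830° ≈ 240.4°
Leg 2: φ1=0.5185984, φ2=0.2008822, Δφ=-0.3177162, Δλ=0.8762967 rad; a=sin²(Δφ/2)+cosφ1·cosφ2·sin²(Δλ/2)=0.1782128254; c=2·atan2(√a, √(1-a))=0.871637167; dist=6371·c=5553.200 ≈ 5553.2 km; running total=9335.7 km
Leg 2 bearing: y=sinΔλ·cosφ2=0.75292273, x=cosφ1·sinφ2-sinφ1·cosφ2·cosΔλ=-0.13754789; θ=atan2(y, x)=100.3529° ≈ 100.4°
Leg 3: φ1=0.2008822, φ2=-1.0062067, Δφ=-1.2070889, Δλ=-2.7480610 rad; a=sin²(Δφ/2)+cosφ1·cosφ2·sin²(Δλ/2)=0.8263996704; c=2·atan2(√a, √(1-a))=2.282070256; dist=6371·c=14539.070 ≈ 14539.1 km; running total=23874.8 km
Leg 3 bearing: y=sinΔλ·cosφ2=-0.20517357, x=cosφ1·sinφ2-sinφ1·cosφ2·cosΔλ=-0.72921658; θ=atan2(y, x)=-164.2854° <0 so +360° → 195.7146° ≈ 195.7°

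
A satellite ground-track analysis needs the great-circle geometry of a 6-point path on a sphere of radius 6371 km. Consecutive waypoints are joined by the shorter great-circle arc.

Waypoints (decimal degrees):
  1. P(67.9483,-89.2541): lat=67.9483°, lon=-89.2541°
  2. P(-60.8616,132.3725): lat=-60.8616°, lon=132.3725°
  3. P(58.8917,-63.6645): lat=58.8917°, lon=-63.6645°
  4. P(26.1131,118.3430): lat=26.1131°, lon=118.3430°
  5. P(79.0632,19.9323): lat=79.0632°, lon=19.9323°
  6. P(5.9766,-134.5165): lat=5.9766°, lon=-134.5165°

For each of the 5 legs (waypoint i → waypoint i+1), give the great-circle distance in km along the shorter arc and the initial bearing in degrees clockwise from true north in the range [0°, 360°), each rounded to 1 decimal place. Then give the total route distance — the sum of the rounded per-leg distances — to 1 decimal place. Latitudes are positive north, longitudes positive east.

Leg 1: dist=17915.7 km, bearing=271.7°
Leg 2: dist=19096.3 km, bearing=96.7°
Leg 3: dist=10561.2 km, bearing=358.2°
Leg 4: dist=7335.4 km, bearing=348.1°
Leg 5: dist=10441.2 km, bearing=334.5°
Total: 65349.8 km

Leg 1: φ1=1.1859216, φ2=-1.0622353, Δφ=-2.2481569, Δλ=3.8681139 rad; a=sin²(Δφ/2)+cosφ1·cosφ2·sin²(Δλ/2)=0.9730994693; c=2·atan2(√a, √(1-a))=2.812076249; dist=6371·c=17915.738 ≈ 17915.7 km; running total=17915.7 km
Leg 1 bearing: y=sinΔλ·cosφ2=-0.32344854, x=cosφ1·sinφ2-sinφ1·cosφ2·cosΔλ=0.00941316; θ=atan2(y, x)=-88.3330° <0 so +360° → 271.6670° ≈ 271.7°
Leg 2: φ1=-1.0622353, φ2=1.0278541, Δφ=2.0900894, Δλ=-3.4214911 rad; a=sin²(Δφ/2)+cosφ1·cosφ2·sin²(Δλ/2)=0.9948093748; c=2·atan2(√a, √(1-a))=2.997375720; dist=6371·c=19096.281 ≈ 19096.3 km; running total=37012.0 km
Leg 2 bearing: y=sinΔλ·cosφ2=0.14273076, x=cosφ1·sinφ2-sinφ1·cosφ2·cosΔλ=-0.01681253; θ=atan2(y, x)=96.7180° ≈ 96.7°
Leg 3: φ1=1.0278541, φ2=0.4557596, Δφ=-0.5720945, Δλ=3.1766301 rad; a=sin²(Δφ/2)+cosφ1·cosφ2·sin²(Δλ/2)=0.5433937771; c=2·atan2(√a, √(1-a))=1.657693200; dist=6371·c=10561.163 ≈ 10561.2 km; running total=47573.2 km
Leg 3 bearing: y=sinΔλ·cosφ2=-0.03145467, x=cosφ1·sinφ2-sinφ1·cosφ2·cosΔλ=0.99573015; θ=atan2(y, x)=-1.8093° <0 so +360° → 358.1907° ≈ 358.2°
Leg 4: φ1=0.4557596, φ2=1.3799132, Δφ=0.9241536, Δλ=-1.7175907 rad; a=sin²(Δφ/2)+cosφ1·cosφ2·sin²(Δλ/2)=0.2963840205; c=2·atan2(√a, √(1-a))=1.151375050; dist=6371·c=7335.410 ≈ 7335.4 km; running total=54908.6 km
Leg 4 bearing: y=sinΔλ·cosφ2=-0.18768560, x=cosφ1·sinφ2-sinφ1·cosφ2·cosΔλ=0.89383234; θ=atan2(y, x)=-11.8586° <0 so +360° → 348.1414° ≈ 348.1°
Leg 5: φ1=1.3799132, φ2=0.1043113, Δφ=-1.2756018, Δλ=-2.6956401 rad; a=sin²(Δφ/2)+cosφ1·cosφ2·sin²(Δλ/2)=0.5340047046; c=2·atan2(√a, √(1-a))=1.638858273; dist=6371·c=10441.166 ≈ 10441.2 km; running total=65349.8 km
Leg 5 bearing: y=sinΔλ·cosφ2=-0.42897306, x=cosφ1·sinφ2-sinφ1·cosφ2·cosΔλ=0.90075348; θ=atan2(y, x)=-25.4656° <0 so +360° → 334.5344° ≈ 334.5°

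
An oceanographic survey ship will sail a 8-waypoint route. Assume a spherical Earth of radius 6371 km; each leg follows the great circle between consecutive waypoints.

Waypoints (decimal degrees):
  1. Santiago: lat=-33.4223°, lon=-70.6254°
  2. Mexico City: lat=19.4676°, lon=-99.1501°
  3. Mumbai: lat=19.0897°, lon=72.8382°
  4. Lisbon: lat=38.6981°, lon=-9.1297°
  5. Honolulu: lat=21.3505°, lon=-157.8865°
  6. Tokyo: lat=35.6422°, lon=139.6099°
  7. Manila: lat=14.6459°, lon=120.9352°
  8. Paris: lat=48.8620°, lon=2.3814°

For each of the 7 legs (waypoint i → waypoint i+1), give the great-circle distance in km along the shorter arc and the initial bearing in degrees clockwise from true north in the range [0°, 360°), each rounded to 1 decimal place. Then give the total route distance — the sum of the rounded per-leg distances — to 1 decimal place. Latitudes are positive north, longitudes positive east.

Leg 1: φ1=-0.5833292, φ2=0.3397737, Δφ=0.9231029, Δλ=-0.4978499 rad; a=sin²(Δφ/2)+cosφ1·cosφ2·sin²(Δλ/2)=0.2460871552; c=2·atan2(√a, √(1-a))=1.038137403; dist=6371·c=6613.973 ≈ 6614.0 km; running total=6614.0 km
Leg 1 bearing: y=sinΔλ·cosφ2=-0.45023680, x=cosφ1·sinφ2-sinφ1·cosφ2·cosΔλ=0.73443849; θ=atan2(y, x)=-31.5098° <0 so +360° → 328.4902° ≈ 328.5°
Leg 2: φ1=0.3397737, φ2=0.3331781, Δφ=-0.0065956, Δλ=3.0017621 rad; a=sin²(Δφ/2)+cosφ1·cosφ2·sin²(Δλ/2)=0.8866444462; c=2·atan2(√a, √(1-a))=2.454808284; dist=6371·c=15639.584 ≈ 15639.6 km; running total=22253.6 km
Leg 2 bearing: y=sinΔλ·cosφ2=0.13171075, x=cosφ1·sinφ2-sinφ1·cosφ2·cosΔλ=0.62022300; θ=atan2(y, x)=11.9892° ≈ 12.0°
Leg 3: φ1=0.3331781, φ2=0.6754093, Δφ=0.3422311, Δλ=-1.4306097 rad; a=sin²(Δφ/2)+cosφ1·cosφ2·sin²(Δλ/2)=0.3462351301; c=2·atan2(√a, √(1-a))=1.258200457; dist=6371·c=8015.995 ≈ 8016.0 km; running total=30269.6 km
Leg 3 bearing: y=sinΔλ·cosφ2=-0.77279487, x=cosφ1·sinφ2-sinφ1·cosφ2·cosΔλ=0.55516984; θ=atan2(y, x)=-54.3068° <0 so +360° → 305.6932° ≈ 305.7°
Leg 4: φ1=0.6754093, φ2=0.3726365, Δφ=-0.3027727, Δλ=-2.5962959 rad; a=sin²(Δφ/2)+cosφ1·cosφ2·sin²(Δλ/2)=0.6969234844; c=2·atan2(√a, √(1-a))=1.975609422; dist=6371·c=12586.608 ≈ 12586.6 km; running total=42856.2 km
Leg 4 bearing: y=sinΔλ·cosφ2=-0.48307571, x=cosφ1·sinφ2-sinφ1·cosφ2·cosΔλ=0.78199899; θ=atan2(y, x)=-31.7055° <0 so +360° → 328.2945° ≈ 328.3°
Leg 5: φ1=0.3726365, φ2=0.6220737, Δφ=0.2494372, Δλ=5.1922917 rad; a=sin²(Δφ/2)+cosφ1·cosφ2·sin²(Δλ/2)=0.2191962269; c=2·atan2(√a, √(1-a))=0.974468925; dist=6371·c=6208.342 ≈ 6208.3 km; running total=49064.5 km
Leg 5 bearing: y=sinΔλ·cosφ2=-0.72087226, x=cosφ1·sinφ2-sinφ1·cosφ2·cosΔλ=0.40612825; θ=atan2(y, x)=-60.6038° <0 so +360° → 299.3962° ≈ 299.4°
Leg 6: φ1=0.6220737, φ2=0.2556192, Δφ=-0.3664546, Δλ=-0.3259350 rad; a=sin²(Δφ/2)+cosφ1·cosφ2·sin²(Δλ/2)=0.0538959670; c=2·atan2(√a, √(1-a))=0.468585362; dist=6371·c=2985.357 ≈ 2985.4 km; running total=52049.9 km
Leg 6 bearing: y=sinΔλ·cosφ2=-0.30979059, x=cosφ1·sinφ2-sinφ1·cosφ2·cosΔλ=-0.32862525; θ=atan2(y, x)=-136.6899° <0 so +360° → 223.3101° ≈ 223.3°
Leg 7: φ1=0.2556192, φ2=0.8528028, Δφ=0.5971836, Δλ=-2.0691542 rad; a=sin²(Δφ/2)+cosφ1·cosφ2·sin²(Δλ/2)=0.5569059249; c=2·atan2(√a, √(1-a))=1.684855323; dist=6371·c=10734.213 ≈ 10734.2 km; running total=62784.1 km
Leg 7 bearing: y=sinΔλ·cosφ2=-0.57785669, x=cosφ1·sinφ2-sinφ1·cosφ2·cosΔλ=0.80816366; θ=atan2(y, x)=-35.5657° <0 so +360° → 324.4343° ≈ 324.4°

Leg 1: dist=6614.0 km, bearing=328.5°
Leg 2: dist=15639.6 km, bearing=12.0°
Leg 3: dist=8016.0 km, bearing=305.7°
Leg 4: dist=12586.6 km, bearing=328.3°
Leg 5: dist=6208.3 km, bearing=299.4°
Leg 6: dist=2985.4 km, bearing=223.3°
Leg 7: dist=10734.2 km, bearing=324.4°
Total: 62784.1 km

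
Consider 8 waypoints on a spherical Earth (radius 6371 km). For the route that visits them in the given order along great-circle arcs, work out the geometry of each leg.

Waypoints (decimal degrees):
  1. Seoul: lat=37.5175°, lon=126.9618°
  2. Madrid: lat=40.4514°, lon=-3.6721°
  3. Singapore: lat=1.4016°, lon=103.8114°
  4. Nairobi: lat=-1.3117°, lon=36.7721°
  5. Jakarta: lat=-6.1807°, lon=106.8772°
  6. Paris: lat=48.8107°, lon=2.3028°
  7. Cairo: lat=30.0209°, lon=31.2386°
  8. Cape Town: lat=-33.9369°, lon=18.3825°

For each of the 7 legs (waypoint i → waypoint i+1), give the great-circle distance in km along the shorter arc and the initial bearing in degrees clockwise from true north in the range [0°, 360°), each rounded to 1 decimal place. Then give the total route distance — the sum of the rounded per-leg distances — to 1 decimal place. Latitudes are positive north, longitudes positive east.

Leg 1: dist=9994.4 km, bearing=324.7°
Leg 2: dist=11372.9 km, bearing=77.4°
Leg 3: dist=7459.8 km, bearing=268.0°
Leg 4: dist=7792.6 km, bearing=96.1°
Leg 5: dist=11589.6 km, bearing=318.9°
Leg 6: dist=3212.7 km, bearing=119.9°
Leg 7: dist=7238.9 km, bearing=191.7°
Total: 58660.9 km

Leg 1: φ1=0.6548039, φ2=0.7060101, Δφ=0.0512062, Δλ=-2.2799917 rad; a=sin²(Δφ/2)+cosφ1·cosφ2·sin²(Δλ/2)=0.4989664445; c=2·atan2(√a, √(1-a))=1.568729214; dist=6371·c=9994.374 ≈ 9994.4 km; running total=9994.4 km
Leg 1 bearing: y=sinΔλ·cosφ2=-0.57747939, x=cosφ1·sinφ2-sinφ1·cosφ2·cosΔλ=0.81640265; θ=atan2(y, x)=-35.2735° <0 so +360° → 324.7265° ≈ 324.7°
Leg 2: φ1=0.7060101, φ2=0.0244625, Δφ=-0.6815476, Δλ=1.8759410 rad; a=sin²(Δφ/2)+cosφ1·cosφ2·sin²(Δλ/2)=0.6063384347; c=2·atan2(√a, √(1-a))=1.785110017; dist=6371·c=11372.936 ≈ 11372.9 km; running total=21367.3 km
Leg 2 bearing: y=sinΔλ·cosφ2=0.95351814, x=cosφ1·sinφ2-sinφ1·cosφ2·cosΔλ=0.21347532; θ=atan2(y, x)=77.3806° ≈ 77.4°
Leg 3: φ1=0.0244625, φ2=-0.0228935, Δφ=-0.0473560, Δλ=-1.1700565 rad; a=sin²(Δφ/2)+cosφ1·cosφ2·sin²(Δλ/2)=0.3053395933; c=2·atan2(√a, √(1-a))=1.170902212; dist=6371·c=7459.818 ≈ 7459.8 km; running total=28827.1 km
Leg 3 bearing: y=sinΔλ·cosφ2=-0.92053136, x=cosφ1·sinφ2-sinφ1·cosφ2·cosΔλ=-0.03242401; θ=atan2(y, x)=-92.0173° <0 so +360° → 267.9827° ≈ 268.0°
Leg 4: φ1=-0.0228935, φ2=-0.1078736, Δφ=-0.0849801, Δλ=1.2235648 rad; a=sin²(Δφ/2)+cosφ1·cosφ2·sin²(Δλ/2)=0.3296531224; c=2·atan2(√a, √(1-a))=1.223141627; dist=6371·c=7792.635 ≈ 7792.6 km; running total=36619.7 km
Leg 4 bearing: y=sinΔλ·cosφ2=0.93485262, x=cosφ1·sinφ2-sinφ1·cosφ2·cosΔλ=-0.09989166; θ=atan2(y, x)=96.0991° ≈ 96.1°
Leg 5: φ1=-0.1078736, φ2=0.8519074, Δφ=0.9597810, Δλ=-1.8251676 rad; a=sin²(Δφ/2)+cosφ1·cosφ2·sin²(Δλ/2)=0.6228867951; c=2·atan2(√a, √(1-a))=1.819114008; dist=6371·c=11589.575 ≈ 11589.6 km; running total=48209.3 km
Leg 5 bearing: y=sinΔλ·cosφ2=-0.63735795, x=cosφ1·sinφ2-sinφ1·cosφ2·cosΔλ=0.73032197; θ=atan2(y, x)=-41.1115° <0 so +360° → 318.8885° ≈ 318.9°
Leg 6: φ1=0.8519074, φ2=0.5239635, Δφ=-0.3279439, Δλ=0.5050250 rad; a=sin²(Δφ/2)+cosφ1·cosφ2·sin²(Δλ/2)=0.0622378926; c=2·atan2(√a, √(1-a))=0.504276635; dist=6371·c=3212.746 ≈ 3212.7 km; running total=51422.0 km
Leg 6 bearing: y=sinΔλ·cosφ2=0.41892020, x=cosφ1·sinφ2-sinφ1·cosφ2·cosΔλ=-0.24075552; θ=atan2(y, x)=119.8862° ≈ 119.9°
Leg 7: φ1=0.5239635, φ2=-0.5923106, Δφ=-1.1162742, Δλ=-0.2243813 rad; a=sin²(Δφ/2)+cosφ1·cosφ2·sin²(Δλ/2)=0.2894872938; c=2·atan2(√a, √(1-a))=1.136220810; dist=6371·c=7238.863 ≈ 7238.9 km; running total=58660.9 km
Leg 7 bearing: y=sinΔλ·cosφ2=-0.18460042, x=cosφ1·sinφ2-sinφ1·cosφ2·cosΔλ=-0.88806547; θ=atan2(y, x)=-168.2573° <0 so +360° → 191.7427° ≈ 191.7°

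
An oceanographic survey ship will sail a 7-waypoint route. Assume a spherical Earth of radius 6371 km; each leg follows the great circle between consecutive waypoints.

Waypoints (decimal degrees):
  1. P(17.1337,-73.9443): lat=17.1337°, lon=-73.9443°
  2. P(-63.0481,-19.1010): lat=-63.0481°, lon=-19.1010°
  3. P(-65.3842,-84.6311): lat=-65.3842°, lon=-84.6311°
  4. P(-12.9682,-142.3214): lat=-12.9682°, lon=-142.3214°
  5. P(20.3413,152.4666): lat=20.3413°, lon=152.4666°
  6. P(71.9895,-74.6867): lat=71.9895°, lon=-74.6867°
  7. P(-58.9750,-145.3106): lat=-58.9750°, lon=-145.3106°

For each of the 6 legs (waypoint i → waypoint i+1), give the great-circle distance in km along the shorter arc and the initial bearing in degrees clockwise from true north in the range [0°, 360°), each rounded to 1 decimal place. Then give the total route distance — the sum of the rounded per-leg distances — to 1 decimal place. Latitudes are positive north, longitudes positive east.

Leg 1: φ1=0.2990395, φ2=-1.1003969, Δφ=-1.3994364, Δλ=0.9571962 rad; a=sin²(Δφ/2)+cosφ1·cosφ2·sin²(Δλ/2)=0.5066019038; c=2·atan2(√a, √(1-a))=1.584000518; dist=6371·c=10091.667 ≈ 10091.7 km; running total=10091.7 km
Leg 1 bearing: y=sinΔλ·cosφ2=0.37056200, x=cosφ1·sinφ2-sinφ1·cosφ2·cosΔλ=-0.92871388; θ=atan2(y, x)=158.2477° ≈ 158.2°
Leg 2: φ1=-1.1003969, φ2=-1.1411696, Δφ=-0.0407726, Δλ=-1.1437160 rad; a=sin²(Δφ/2)+cosφ1·cosφ2·sin²(Δλ/2)=0.0557106224; c=2·atan2(√a, √(1-a))=0.476558772; dist=6371·c=3036.156 ≈ 3036.2 km; running total=13127.9 km
Leg 2 bearing: y=sinΔλ·cosφ2=-0.37911823, x=cosφ1·sinφ2-sinφ1·cosφ2·cosΔλ=-0.25825794; θ=atan2(y, x)=-124.2630° <0 so +360° → 235.7370° ≈ 235.7°
Leg 3: φ1=-1.1411696, φ2=-0.2263378, Δφ=0.9148318, Δλ=-1.0068857 rad; a=sin²(Δφ/2)+cosφ1·cosφ2·sin²(Δλ/2)=0.2895140143; c=2·atan2(√a, √(1-a))=1.136279726; dist=6371·c=7239.238 ≈ 7239.2 km; running total=20367.1 km
Leg 3 bearing: y=sinΔλ·cosφ2=-0.82361506, x=cosφ1·sinφ2-sinφ1·cosφ2·cosΔλ=0.38005372; θ=atan2(y, x)=-65.2292° <0 so +360° → 294.7708° ≈ 294.8°
Leg 4: φ1=-0.2263378, φ2=0.3550227, Δφ=0.5813604, Δλ=5.1450212 rad; a=sin²(Δφ/2)+cosφ1·cosφ2·sin²(Δλ/2)=0.3474589651; c=2·atan2(√a, √(1-a))=1.260771721; dist=6371·c=8032.377 ≈ 8032.4 km; running total=28399.5 km
Leg 4 bearing: y=sinΔλ·cosφ2=-0.85124957, x=cosφ1·sinφ2-sinφ1·cosφ2·cosΔλ=0.42696499; θ=atan2(y, x)=-63.3628° <0 so +360° → 296.6372° ≈ 296.6°
Leg 5: φ1=0.3550227, φ2=1.2564538, Δφ=0.9014311, Δλ=-3.9645730 rad; a=sin²(Δφ/2)+cosφ1·cosφ2·sin²(Δλ/2)=0.4332856638; c=2·atan2(√a, √(1-a))=1.436968539; dist=6371·c=9154.927 ≈ 9154.9 km; running total=37554.4 km
Leg 5 bearing: y=sinΔλ·cosφ2=0.22669157, x=cosφ1·sinφ2-sinφ1·cosφ2·cosΔλ=0.96478377; θ=atan2(y, x)=13.2227° ≈ 13.2°
Leg 6: φ1=1.2564538, φ2=-1.0293079, Δφ=-2.2857617, Δλ=-1.2326196 rad; a=sin²(Δφ/2)+cosφ1·cosφ2·sin²(Δλ/2)=0.8810407019; c=2·atan2(√a, √(1-a))=2.437318005; dist=6371·c=15528.153 ≈ 15528.2 km; running total=53082.6 km
Leg 6 bearing: y=sinΔλ·cosφ2=-0.48621968, x=cosφ1·sinφ2-sinφ1·cosφ2·cosΔλ=-0.42757731; θ=atan2(y, x)=-131.3281° <0 so +360° → 228.6719° ≈ 228.7°

Leg 1: dist=10091.7 km, bearing=158.2°
Leg 2: dist=3036.2 km, bearing=235.7°
Leg 3: dist=7239.2 km, bearing=294.8°
Leg 4: dist=8032.4 km, bearing=296.6°
Leg 5: dist=9154.9 km, bearing=13.2°
Leg 6: dist=15528.2 km, bearing=228.7°
Total: 53082.6 km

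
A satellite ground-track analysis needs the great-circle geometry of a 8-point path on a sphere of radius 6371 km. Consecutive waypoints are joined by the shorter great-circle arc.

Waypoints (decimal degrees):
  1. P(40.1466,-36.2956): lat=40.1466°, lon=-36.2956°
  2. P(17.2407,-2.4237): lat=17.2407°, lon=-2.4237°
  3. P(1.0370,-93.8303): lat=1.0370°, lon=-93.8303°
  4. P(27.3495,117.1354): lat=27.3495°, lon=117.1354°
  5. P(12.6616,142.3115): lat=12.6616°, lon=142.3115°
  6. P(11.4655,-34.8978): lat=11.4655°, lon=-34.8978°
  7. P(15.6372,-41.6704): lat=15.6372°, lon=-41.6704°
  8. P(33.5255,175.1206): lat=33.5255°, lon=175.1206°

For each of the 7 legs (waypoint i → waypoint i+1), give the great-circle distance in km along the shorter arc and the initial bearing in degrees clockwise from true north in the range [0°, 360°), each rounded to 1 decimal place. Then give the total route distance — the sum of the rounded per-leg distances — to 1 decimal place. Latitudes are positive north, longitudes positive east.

Leg 1: φ1=0.7006904, φ2=0.3009070, Δφ=-0.3997834, Δλ=0.5911762 rad; a=sin²(Δφ/2)+cosφ1·cosφ2·sin²(Δλ/2)=0.1013774084; c=2·atan2(√a, √(1-a))=0.648078518; dist=6371·c=4128.908 ≈ 4128.9 km; running total=4128.9 km
Leg 1 bearing: y=sinΔλ·cosφ2=0.53229570, x=cosφ1·sinφ2-sinφ1·cosφ2·cosΔλ=-0.28471285; θ=atan2(y, x)=118.1413° ≈ 118.1°
Leg 2: φ1=0.3009070, φ2=0.0180991, Δφ=-0.2828079, Δλ=-1.5953461 rad; a=sin²(Δφ/2)+cosφ1·cosφ2·sin²(Δλ/2)=0.5090382549; c=2·atan2(√a, √(1-a))=1.588873821; dist=6371·c=10122.715 ≈ 10122.7 km; running total=14251.6 km
Leg 2 bearing: y=sinΔλ·cosφ2=-0.99953493, x=cosφ1·sinφ2-sinφ1·cosφ2·cosΔλ=0.02455920; θ=atan2(y, x)=-88.5925° <0 so +360° → 271.4075° ≈ 271.4°
Leg 3: φ1=0.0180991, φ2=0.4773388, Δφ=0.4592398, Δλ=3.6820461 rad; a=sin²(Δφ/2)+cosφ1·cosφ2·sin²(Δλ/2)=0.8765940601; c=2·atan2(√a, √(1-a))=2.423691653; dist=6371·c=15441.340 ≈ 15441.3 km; running total=29692.9 km
Leg 3 bearing: y=sinΔλ·cosφ2=-0.45701159, x=cosφ1·sinφ2-sinφ1·cosφ2·cosΔλ=0.47312584; θ=atan2(y, x)=-44.0075° <0 so +360° → 315.9925° ≈ 316.0°
Leg 4: φ1=0.4773388, φ2=0.2209866, Δφ=-0.2563522, Δλ=0.4394058 rad; a=sin²(Δφ/2)+cosφ1·cosφ2·sin²(Δλ/2)=0.0575018337; c=2·atan2(√a, √(1-a))=0.484310192; dist=6371·c=3085.540 ≈ 3085.5 km; running total=32778.4 km
Leg 4 bearing: y=sinΔλ·cosφ2=0.41505676, x=cosφ1·sinφ2-sinφ1·cosφ2·cosΔλ=-0.21097246; θ=atan2(y, x)=116.9441° ≈ 116.9°
Leg 5: φ1=0.2209866, φ2=0.2001107, Δφ=-0.0208759, Δλ=-3.0928858 rad; a=sin²(Δφ/2)+cosφ1·cosφ2·sin²(Δλ/2)=0.9557534627; c=2·atan2(√a, √(1-a))=2.717729587; dist=6371·c=17314.655 ≈ 17314.7 km; running total=50093.1 km
Leg 5 bearing: y=sinΔλ·cosφ2=-0.04771606, x=cosφ1·sinφ2-sinφ1·cosφ2·cosΔλ=0.40850741; θ=atan2(y, x)=-6.6623° <0 so +360° → 353.3377° ≈ 353.3°
Leg 6: φ1=0.2001107, φ2=0.2729206, Δφ=0.0728099, Δλ=-0.1182042 rad; a=sin²(Δφ/2)+cosφ1·cosφ2·sin²(Δλ/2)=0.0046175434; c=2·atan2(√a, √(1-a))=0.136009826; dist=6371·c=866.519 ≈ 866.5 km; running total=50959.6 km
Leg 6 bearing: y=sinΔλ·cosφ2=-0.11356428, x=cosφ1·sinφ2-sinφ1·cosφ2·cosΔλ=0.07408132; θ=atan2(y, x)=-56.8824° <0 so +360° → 303.1176° ≈ 303.1°
Leg 7: φ1=0.2729206, φ2=0.5851304, Δφ=0.3122097, Δλ=3.7837167 rad; a=sin²(Δφ/2)+cosφ1·cosφ2·sin²(Δλ/2)=0.7470094482; c=2·atan2(√a, √(1-a))=2.087502379; dist=6371·c=13299.478 ≈ 13299.5 km; running total=64259.1 km
Leg 7 bearing: y=sinΔλ·cosφ2=-0.49926523, x=cosφ1·sinφ2-sinφ1·cosφ2·cosΔλ=0.71181427; θ=atan2(y, x)=-35.0457° <0 so +360° → 324.9543° ≈ 325.0°

Leg 1: dist=4128.9 km, bearing=118.1°
Leg 2: dist=10122.7 km, bearing=271.4°
Leg 3: dist=15441.3 km, bearing=316.0°
Leg 4: dist=3085.5 km, bearing=116.9°
Leg 5: dist=17314.7 km, bearing=353.3°
Leg 6: dist=866.5 km, bearing=303.1°
Leg 7: dist=13299.5 km, bearing=325.0°
Total: 64259.1 km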